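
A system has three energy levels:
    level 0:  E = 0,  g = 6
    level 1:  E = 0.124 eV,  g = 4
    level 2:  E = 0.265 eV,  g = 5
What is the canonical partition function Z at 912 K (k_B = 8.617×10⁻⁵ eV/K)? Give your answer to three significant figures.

Z = 7.00

k_BT = 8.617×10⁻⁵ × 912 K = 0.078587 eV.
Eᵢ/kT = 0, 1.5779, 3.3721.
Z = Σ gᵢe^(−Eᵢ/kT) = 6·e^(−0) + 4·e^(−1.5779) + 5·e^(−3.3721) = 6.0000 + 0.82563 + 0.17159 = 6.9972.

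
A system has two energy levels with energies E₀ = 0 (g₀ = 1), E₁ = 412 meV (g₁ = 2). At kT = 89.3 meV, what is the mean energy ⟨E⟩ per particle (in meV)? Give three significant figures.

Eᵢ/kT = 0, 4.6137.
Z = Σ gᵢe^(−Eᵢ/kT) = 1·e^(−0) + 2·e^(−4.6137) = 1.0000 + 0.019830 = 1.0198.
⟨E⟩ = Σ Eᵢ gᵢe^(−Eᵢ/kT) / Z = (0·1.0000 + 412·0.019830) / 1.0198 = 8.01 meV.

8.01 meV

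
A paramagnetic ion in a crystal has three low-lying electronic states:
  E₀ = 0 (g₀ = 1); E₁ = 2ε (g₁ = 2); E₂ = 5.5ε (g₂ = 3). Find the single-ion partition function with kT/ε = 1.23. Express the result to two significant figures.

Z = 1.4

Eᵢ/kT = 0, 1.626, 4.472.
Z = Σ gᵢe^(−Eᵢ/kT) = 1·e^(−0) + 2·e^(−1.626) + 3·e^(−4.472) = 1.000 + 0.3934 + 0.03427 = 1.428.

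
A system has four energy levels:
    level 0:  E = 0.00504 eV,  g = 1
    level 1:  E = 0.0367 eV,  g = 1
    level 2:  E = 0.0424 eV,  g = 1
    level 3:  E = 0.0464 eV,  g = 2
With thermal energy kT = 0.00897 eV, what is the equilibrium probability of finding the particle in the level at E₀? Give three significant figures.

0.939

Eᵢ/kT = 0.56187, 4.0914, 4.7269, 5.1728.
Z = Σ gᵢe^(−Eᵢ/kT) = 1·e^(−0.56187) + 1·e^(−4.0914) + 1·e^(−4.7269) + 2·e^(−5.1728) = 0.57014 + 0.016716 + 0.0088539 + 0.011337 = 0.60705.
P₀ = g₀ e^(−E₀/kT) / Z = 0.57014/0.60705 = 0.939.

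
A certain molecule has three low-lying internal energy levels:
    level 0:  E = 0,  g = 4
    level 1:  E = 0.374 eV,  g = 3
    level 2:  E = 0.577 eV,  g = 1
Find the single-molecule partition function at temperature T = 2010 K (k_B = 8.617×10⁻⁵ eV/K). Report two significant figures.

k_BT = 8.617×10⁻⁵ × 2010 K = 0.1732 eV.
Eᵢ/kT = 0, 2.159, 3.331.
Z = Σ gᵢe^(−Eᵢ/kT) = 4·e^(−0) + 3·e^(−2.159) + 1·e^(−3.331) = 4.000 + 0.3463 + 0.03576 = 4.382.

Z = 4.4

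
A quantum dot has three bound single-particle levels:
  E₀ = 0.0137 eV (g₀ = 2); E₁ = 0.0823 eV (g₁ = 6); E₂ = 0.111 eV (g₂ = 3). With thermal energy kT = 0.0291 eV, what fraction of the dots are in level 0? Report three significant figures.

Eᵢ/kT = 0.47079, 2.8282, 3.8144.
Z = Σ gᵢe^(−Eᵢ/kT) = 2·e^(−0.47079) + 6·e^(−2.8282) + 3·e^(−3.8144) = 1.2490 + 0.35472 + 0.066153 = 1.6699.
P₀ = g₀ e^(−E₀/kT) / Z = 1.2490/1.6699 = 0.748.

0.748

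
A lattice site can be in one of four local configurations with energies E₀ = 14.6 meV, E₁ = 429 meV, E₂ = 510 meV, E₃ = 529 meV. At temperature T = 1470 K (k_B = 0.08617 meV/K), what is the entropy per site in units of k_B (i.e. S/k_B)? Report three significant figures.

0.326

k_BT = 0.08617 × 1470 K = 126.67 meV.
Eᵢ/kT = 0.11526, 3.3868, 4.0262, 4.1762.
Z = Σ e^(−Eᵢ/kT) = e^(−0.11526) + e^(−3.3868) + e^(−4.0262) + e^(−4.1762) = 0.89113 + 0.033817 + 0.017842 + 0.015357 = 0.95815.
⟨E⟩ = Σ EᵢPᵢ = 46.695 meV.
S/k_B = ln Z + ⟨E⟩/kT = ln(0.95815) + 46.695/126.67 = -0.042751 + 0.36864 = 0.326.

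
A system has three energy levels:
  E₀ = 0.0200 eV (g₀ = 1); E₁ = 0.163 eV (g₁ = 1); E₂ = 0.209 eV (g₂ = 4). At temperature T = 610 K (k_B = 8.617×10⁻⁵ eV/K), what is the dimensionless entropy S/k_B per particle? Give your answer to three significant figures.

k_BT = 8.617×10⁻⁵ × 610 K = 0.052564 eV.
Eᵢ/kT = 0.38049, 3.1010, 3.9761.
Z = Σ gᵢe^(−Eᵢ/kT) = 1·e^(−0.38049) + 1·e^(−3.1010) + 4·e^(−3.9761) = 0.68353 + 0.045004 + 0.075035 = 0.80357.
⟨E⟩ = Σ EᵢPᵢ = 0.045657 eV.
S/k_B = ln Z + ⟨E⟩/kT = ln(0.80357) + 0.045657/0.052564 = -0.21869 + 0.86860 = 0.650.

0.650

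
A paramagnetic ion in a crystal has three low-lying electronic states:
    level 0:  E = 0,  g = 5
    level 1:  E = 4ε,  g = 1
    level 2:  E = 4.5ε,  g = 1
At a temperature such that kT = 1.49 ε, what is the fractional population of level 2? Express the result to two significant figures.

0.0095

Eᵢ/kT = 0, 2.685, 3.020.
Z = Σ gᵢe^(−Eᵢ/kT) = 5·e^(−0) + 1·e^(−2.685) + 1·e^(−3.020) = 5.000 + 0.06822 + 0.04880 = 5.117.
P₂ = g₂ e^(−E₂/kT) / Z = 0.04880/5.117 = 0.0095.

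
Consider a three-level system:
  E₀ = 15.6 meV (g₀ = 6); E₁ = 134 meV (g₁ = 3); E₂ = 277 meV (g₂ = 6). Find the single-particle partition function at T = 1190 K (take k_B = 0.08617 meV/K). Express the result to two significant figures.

k_BT = 0.08617 × 1190 K = 102.5 meV.
Eᵢ/kT = 0.1522, 1.307, 2.702.
Z = Σ gᵢe^(−Eᵢ/kT) = 6·e^(−0.1522) + 3·e^(−1.307) + 6·e^(−2.702) = 5.153 + 0.8119 + 0.4024 = 6.367.

Z = 6.4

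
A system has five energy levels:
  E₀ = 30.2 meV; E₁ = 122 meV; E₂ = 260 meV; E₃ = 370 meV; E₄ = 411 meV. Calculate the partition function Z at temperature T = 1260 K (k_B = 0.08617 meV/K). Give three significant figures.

Z = 1.23

k_BT = 0.08617 × 1260 K = 108.57 meV.
Eᵢ/kT = 0.27816, 1.1237, 2.3948, 3.4079, 3.7856.
Z = Σ e^(−Eᵢ/kT) = e^(−0.27816) + e^(−1.1237) + e^(−2.3948) + e^(−3.4079) + e^(−3.7856) = 0.75718 + 0.32507 + 0.091191 + 0.033111 + 0.022695 = 1.2292.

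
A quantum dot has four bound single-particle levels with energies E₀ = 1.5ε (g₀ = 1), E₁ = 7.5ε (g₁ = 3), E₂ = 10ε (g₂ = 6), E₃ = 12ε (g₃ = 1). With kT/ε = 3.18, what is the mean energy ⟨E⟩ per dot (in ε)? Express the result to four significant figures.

4.982 ε

Eᵢ/kT = 0.471698, 2.35849, 3.14465, 3.77358.
Z = Σ gᵢe^(−Eᵢ/kT) = 1·e^(−0.471698) + 3·e^(−2.35849) + 6·e^(−3.14465) + 1·e^(−3.77358) = 0.623942 + 0.283689 + 0.258492 + 0.0229697 = 1.18909.
⟨E⟩ = Σ Eᵢ gᵢe^(−Eᵢ/kT) / Z = (1.5·0.623942 + 7.5·0.283689 + 10·0.258492 + 12·0.0229697) / 1.18909 = 4.982 ε.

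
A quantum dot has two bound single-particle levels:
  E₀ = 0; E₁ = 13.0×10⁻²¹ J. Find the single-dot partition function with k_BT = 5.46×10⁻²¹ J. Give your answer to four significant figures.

Eᵢ/kT = 0, 2.38095.
Z = Σ e^(−Eᵢ/kT) = e^(−0) + e^(−2.38095) = 1.00000 + 0.0924627 = 1.09246.

Z = 1.092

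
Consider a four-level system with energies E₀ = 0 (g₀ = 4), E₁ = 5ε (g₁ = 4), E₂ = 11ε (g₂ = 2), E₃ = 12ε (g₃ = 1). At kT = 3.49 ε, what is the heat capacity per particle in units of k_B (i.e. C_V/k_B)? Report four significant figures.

0.5100

Eᵢ/kT = 0, 1.43266, 3.15186, 3.43840.
Z = Σ gᵢe^(−Eᵢ/kT) = 4·e^(−0) + 4·e^(−1.43266) + 2·e^(−3.15186) + 1·e^(−3.43840) = 4.00000 + 0.954693 + 0.0855450 + 0.0321160 = 5.07235.
⟨E⟩ = 1.20257 ε, ⟨E²⟩ = 7.65779 ε².
C_V/k_B = (⟨E²⟩ − ⟨E⟩²)/(kT)² = (7.65779 − 1.44617)/12.1801 = 0.5100.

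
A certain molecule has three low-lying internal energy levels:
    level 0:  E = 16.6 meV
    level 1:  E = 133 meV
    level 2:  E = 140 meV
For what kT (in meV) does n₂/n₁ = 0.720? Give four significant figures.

21.31 meV

n₂/n₁ = exp[−(E₂−E₁)/kT] = 0.720.
⇒ (E₂−E₁)/kT = ln(1/0.720) = ln(1.38889) = 0.328505.
kT = 7 meV / 0.328505 = 21.31 meV.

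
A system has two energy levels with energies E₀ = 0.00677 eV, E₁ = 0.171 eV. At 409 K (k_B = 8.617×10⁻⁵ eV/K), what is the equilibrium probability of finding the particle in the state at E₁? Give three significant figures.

k_BT = 8.617×10⁻⁵ × 409 K = 0.035244 eV.
Eᵢ/kT = 0.19209, 4.8519.
Z = Σ e^(−Eᵢ/kT) = e^(−0.19209) + e^(−4.8519) = 0.82523 + 0.0078135 = 0.83304.
P₁ = e^(−E₁/kT) / Z = 0.0078135/0.83304 = 0.00938.

0.00938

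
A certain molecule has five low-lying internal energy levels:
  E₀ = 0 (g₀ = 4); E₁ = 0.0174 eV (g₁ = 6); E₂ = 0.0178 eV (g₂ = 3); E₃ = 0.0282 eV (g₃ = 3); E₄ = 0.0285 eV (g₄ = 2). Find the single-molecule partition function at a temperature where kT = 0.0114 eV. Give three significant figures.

Z = 6.35

Eᵢ/kT = 0, 1.5263, 1.5614, 2.4737, 2.5000.
Z = Σ gᵢe^(−Eᵢ/kT) = 4·e^(−0) + 6·e^(−1.5263) + 3·e^(−1.5614) + 3·e^(−2.4737) + 2·e^(−2.5000) = 4.0000 + 1.3040 + 0.62953 + 0.25282 + 0.16417 = 6.3505.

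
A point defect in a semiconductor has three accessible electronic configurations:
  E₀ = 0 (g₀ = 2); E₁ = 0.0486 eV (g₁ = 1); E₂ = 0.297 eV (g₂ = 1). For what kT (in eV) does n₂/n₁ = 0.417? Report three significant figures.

n₂/n₁ = (g₂/g₁) exp[−(E₂−E₁)/kT] = 0.417.
⇒ (E₂−E₁)/kT = ln((1/1)/0.417) = ln(2.3981) = 0.87468.
kT = 0.2484 eV / 0.87468 = 0.284 eV.

0.284 eV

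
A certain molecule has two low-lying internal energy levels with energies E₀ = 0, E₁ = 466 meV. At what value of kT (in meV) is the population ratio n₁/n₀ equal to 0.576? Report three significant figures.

n₁/n₀ = exp[−(E₁−E₀)/kT] = 0.576.
⇒ (E₁−E₀)/kT = ln(1/0.576) = ln(1.7361) = 0.55164.
kT = 466 meV / 0.55164 = 845 meV.

845 meV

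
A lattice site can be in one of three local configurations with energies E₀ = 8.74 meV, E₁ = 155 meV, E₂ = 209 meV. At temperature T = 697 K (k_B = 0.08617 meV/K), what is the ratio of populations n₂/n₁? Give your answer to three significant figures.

k_BT = 0.08617 × 697 K = 60.060 meV.
n₂/n₁ = exp[−(E₂−E₁)/kT] = exp(−(54 meV)/(60.060 meV)) = exp(-0.89910) = 0.407.

0.407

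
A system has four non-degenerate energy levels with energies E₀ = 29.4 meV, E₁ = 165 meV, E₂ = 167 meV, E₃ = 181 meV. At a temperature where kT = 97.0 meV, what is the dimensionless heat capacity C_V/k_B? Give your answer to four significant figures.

0.5144

Eᵢ/kT = 0.303093, 1.70103, 1.72165, 1.86598.
Z = Σ e^(−Eᵢ/kT) = e^(−0.303093) + e^(−1.70103) + e^(−1.72165) + e^(−1.86598) = 0.738530 + 0.182495 + 0.178771 + 0.154744 = 1.25454.
⟨E⟩ = 87.4327 meV, ⟨E²⟩ = 12484.3 meV².
C_V/k_B = (⟨E²⟩ − ⟨E⟩²)/(kT)² = (12484.3 − 7644.48)/9409.00 = 0.5144.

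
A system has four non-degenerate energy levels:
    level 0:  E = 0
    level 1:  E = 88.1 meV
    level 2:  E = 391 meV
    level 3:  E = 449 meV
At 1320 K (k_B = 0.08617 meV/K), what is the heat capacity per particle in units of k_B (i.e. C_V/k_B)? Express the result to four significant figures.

0.5036

k_BT = 0.08617 × 1320 K = 113.744 meV.
Eᵢ/kT = 0, 0.774546, 3.43754, 3.94746.
Z = Σ e^(−Eᵢ/kT) = e^(−0) + e^(−0.774546) + e^(−3.43754) + e^(−3.94746) = 1.00000 + 0.460913 + 0.0321437 + 0.0193037 = 1.51236.
⟨E⟩ = 40.8910 meV, ⟨E²⟩ = 8188.02 meV².
C_V/k_B = (⟨E²⟩ − ⟨E⟩²)/(kT)² = (8188.02 − 1672.07)/12937.7 = 0.5036.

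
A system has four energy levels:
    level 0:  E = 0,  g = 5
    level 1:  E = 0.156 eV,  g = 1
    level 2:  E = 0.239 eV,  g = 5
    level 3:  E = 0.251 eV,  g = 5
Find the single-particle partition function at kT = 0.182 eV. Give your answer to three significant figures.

Eᵢ/kT = 0, 0.85714, 1.3132, 1.3791.
Z = Σ gᵢe^(−Eᵢ/kT) = 5·e^(−0) + 1·e^(−0.85714) + 5·e^(−1.3132) + 5·e^(−1.3791) = 5.0000 + 0.42437 + 1.3448 + 1.2590 = 8.0282.

Z = 8.03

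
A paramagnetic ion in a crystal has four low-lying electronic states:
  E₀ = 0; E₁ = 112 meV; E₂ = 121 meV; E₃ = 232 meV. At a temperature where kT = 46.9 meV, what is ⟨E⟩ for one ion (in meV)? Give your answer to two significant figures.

Eᵢ/kT = 0, 2.388, 2.580, 4.947.
Z = Σ e^(−Eᵢ/kT) = e^(−0) + e^(−2.388) + e^(−2.580) + e^(−4.947) = 1.000 + 0.09181 + 0.07577 + 0.007105 = 1.175.
⟨E⟩ = Σ Eᵢ e^(−Eᵢ/kT) / Z = (0·1.000 + 112·0.09181 + 121·0.07577 + 232·0.007105) / 1.175 = 18 meV.

18 meV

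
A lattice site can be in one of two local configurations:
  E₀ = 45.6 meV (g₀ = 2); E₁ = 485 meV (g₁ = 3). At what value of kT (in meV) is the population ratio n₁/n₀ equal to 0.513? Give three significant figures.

410 meV

n₁/n₀ = (g₁/g₀) exp[−(E₁−E₀)/kT] = 0.513.
⇒ (E₁−E₀)/kT = ln((3/2)/0.513) = ln(2.9240) = 1.0730.
kT = 439.4 meV / 1.0730 = 410 meV.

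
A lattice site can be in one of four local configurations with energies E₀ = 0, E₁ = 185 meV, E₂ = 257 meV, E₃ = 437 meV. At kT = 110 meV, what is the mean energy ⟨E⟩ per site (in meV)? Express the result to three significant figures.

Eᵢ/kT = 0, 1.6818, 2.3364, 3.9727.
Z = Σ e^(−Eᵢ/kT) = e^(−0) + e^(−1.6818) + e^(−2.3364) + e^(−3.9727) = 1.0000 + 0.18604 + 0.096675 + 0.018823 = 1.3015.
⟨E⟩ = Σ Eᵢ e^(−Eᵢ/kT) / Z = (0·1.0000 + 185·0.18604 + 257·0.096675 + 437·0.018823) / 1.3015 = 51.9 meV.

51.9 meV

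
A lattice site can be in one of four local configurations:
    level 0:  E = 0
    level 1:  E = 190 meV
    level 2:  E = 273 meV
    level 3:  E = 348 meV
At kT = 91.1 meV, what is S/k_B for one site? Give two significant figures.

Eᵢ/kT = 0, 2.086, 2.997, 3.820.
Z = Σ e^(−Eᵢ/kT) = e^(−0) + e^(−2.086) + e^(−2.997) + e^(−3.820) = 1.000 + 0.1242 + 0.04994 + 0.02193 = 1.196.
⟨E⟩ = Σ EᵢPᵢ = 37.51 meV.
S/k_B = ln Z + ⟨E⟩/kT = ln(1.196) + 37.51/91.1 = 0.1790 + 0.4117 = 0.59.

0.59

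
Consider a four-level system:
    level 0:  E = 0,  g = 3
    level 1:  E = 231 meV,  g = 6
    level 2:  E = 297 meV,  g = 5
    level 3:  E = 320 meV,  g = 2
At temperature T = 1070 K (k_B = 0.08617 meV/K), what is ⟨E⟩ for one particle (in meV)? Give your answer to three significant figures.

51.3 meV

k_BT = 0.08617 × 1070 K = 92.202 meV.
Eᵢ/kT = 0, 2.5054, 3.2212, 3.4706.
Z = Σ gᵢe^(−Eᵢ/kT) = 3·e^(−0) + 6·e^(−2.5054) + 5·e^(−3.2212) + 2·e^(−3.4706) = 3.0000 + 0.48986 + 0.19954 + 0.062197 = 3.7516.
⟨E⟩ = Σ Eᵢ gᵢe^(−Eᵢ/kT) / Z = (0·3.0000 + 231·0.48986 + 297·0.19954 + 320·0.062197) / 3.7516 = 51.3 meV.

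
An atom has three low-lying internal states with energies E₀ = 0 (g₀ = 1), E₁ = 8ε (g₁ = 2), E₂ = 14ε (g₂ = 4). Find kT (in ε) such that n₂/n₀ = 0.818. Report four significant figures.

n₂/n₀ = (g₂/g₀) exp[−(E₂−E₀)/kT] = 0.818.
⇒ (E₂−E₀)/kT = ln((4/1)/0.818) = ln(4.88998) = 1.58719.
kT = 14ε / 1.58719 = 8.821 ε.

8.821 ε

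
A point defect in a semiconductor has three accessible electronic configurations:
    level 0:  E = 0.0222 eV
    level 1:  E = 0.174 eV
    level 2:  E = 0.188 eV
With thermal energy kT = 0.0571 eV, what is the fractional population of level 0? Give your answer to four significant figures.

0.8890

Eᵢ/kT = 0.388792, 3.04729, 3.29247.
Z = Σ e^(−Eᵢ/kT) = e^(−0.388792) + e^(−3.04729) + e^(−3.29247) = 0.677875 + 0.0474874 + 0.0371619 = 0.762524.
P₀ = e^(−E₀/kT) / Z = 0.677875/0.762524 = 0.8890.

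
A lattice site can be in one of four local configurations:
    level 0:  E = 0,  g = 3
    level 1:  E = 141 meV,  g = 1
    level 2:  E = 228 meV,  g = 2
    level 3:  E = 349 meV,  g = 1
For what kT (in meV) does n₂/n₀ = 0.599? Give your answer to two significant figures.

n₂/n₀ = (g₂/g₀) exp[−(E₂−E₀)/kT] = 0.599.
⇒ (E₂−E₀)/kT = ln((2/3)/0.599) = ln(1.113) = 0.1071.
kT = 228 meV / 0.1071 = 2100 meV.

2100 meV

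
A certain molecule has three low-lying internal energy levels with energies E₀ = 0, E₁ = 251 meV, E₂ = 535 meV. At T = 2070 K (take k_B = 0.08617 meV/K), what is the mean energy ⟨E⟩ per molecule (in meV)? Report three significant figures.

k_BT = 0.08617 × 2070 K = 178.37 meV.
Eᵢ/kT = 0, 1.4072, 2.9994.
Z = Σ e^(−Eᵢ/kT) = e^(−0) + e^(−1.4072) + e^(−2.9994) = 1.0000 + 0.24483 + 0.049817 = 1.2946.
⟨E⟩ = Σ Eᵢ e^(−Eᵢ/kT) / Z = (0·1.0000 + 251·0.24483 + 535·0.049817) / 1.2946 = 68.1 meV.

68.1 meV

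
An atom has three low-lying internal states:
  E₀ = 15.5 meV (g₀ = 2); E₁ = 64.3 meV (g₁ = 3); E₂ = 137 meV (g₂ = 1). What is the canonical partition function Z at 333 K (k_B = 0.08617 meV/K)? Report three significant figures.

k_BT = 0.08617 × 333 K = 28.695 meV.
Eᵢ/kT = 0.54016, 2.2408, 4.7744.
Z = Σ gᵢe^(−Eᵢ/kT) = 2·e^(−0.54016) + 3·e^(−2.2408) + 1·e^(−4.7744) = 1.1653 + 0.31912 + 0.0084431 = 1.4929.

Z = 1.49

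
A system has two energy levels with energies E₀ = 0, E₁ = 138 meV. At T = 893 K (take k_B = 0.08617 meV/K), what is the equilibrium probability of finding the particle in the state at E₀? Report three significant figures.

0.857

k_BT = 0.08617 × 893 K = 76.950 meV.
Eᵢ/kT = 0, 1.7934.
Z = Σ e^(−Eᵢ/kT) = e^(−0) + e^(−1.7934) = 1.0000 + 0.16639 = 1.1664.
P₀ = e^(−E₀/kT) / Z = 1.0000/1.1664 = 0.857.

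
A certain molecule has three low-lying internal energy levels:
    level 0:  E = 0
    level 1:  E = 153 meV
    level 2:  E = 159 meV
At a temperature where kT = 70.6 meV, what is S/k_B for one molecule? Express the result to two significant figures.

0.60

Eᵢ/kT = 0, 2.167, 2.252.
Z = Σ e^(−Eᵢ/kT) = e^(−0) + e^(−2.167) + e^(−2.252) = 1.000 + 0.1145 + 0.1052 = 1.220.
⟨E⟩ = Σ EᵢPᵢ = 28.07 meV.
S/k_B = ln Z + ⟨E⟩/kT = ln(1.220) + 28.07/70.6 = 0.1989 + 0.3976 = 0.60.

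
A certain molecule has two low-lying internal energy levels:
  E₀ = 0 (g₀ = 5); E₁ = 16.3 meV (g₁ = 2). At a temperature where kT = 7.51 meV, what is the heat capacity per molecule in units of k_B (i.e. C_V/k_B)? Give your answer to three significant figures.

0.197

Eᵢ/kT = 0, 2.1704.
Z = Σ gᵢe^(−Eᵢ/kT) = 5·e^(−0) + 2·e^(−2.1704) = 5.0000 + 0.22826 = 5.2283.
⟨E⟩ = 0.71163 meV, ⟨E²⟩ = 11.600 meV².
C_V/k_B = (⟨E²⟩ − ⟨E⟩²)/(kT)² = (11.600 − 0.50642)/56.400 = 0.197.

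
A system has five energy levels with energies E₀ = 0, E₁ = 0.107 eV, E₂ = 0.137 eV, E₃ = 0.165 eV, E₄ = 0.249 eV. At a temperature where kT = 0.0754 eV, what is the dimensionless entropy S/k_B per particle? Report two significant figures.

Eᵢ/kT = 0, 1.419, 1.817, 2.188, 3.302.
Z = Σ e^(−Eᵢ/kT) = e^(−0) + e^(−1.419) + e^(−1.817) + e^(−2.188) + e^(−3.302) = 1.000 + 0.2420 + 0.1625 + 0.1121 + 0.03681 = 1.553.
⟨E⟩ = Σ EᵢPᵢ = 0.04882 eV.
S/k_B = ln Z + ⟨E⟩/kT = ln(1.553) + 0.04882/0.0754 = 0.4402 + 0.6475 = 1.1.

1.1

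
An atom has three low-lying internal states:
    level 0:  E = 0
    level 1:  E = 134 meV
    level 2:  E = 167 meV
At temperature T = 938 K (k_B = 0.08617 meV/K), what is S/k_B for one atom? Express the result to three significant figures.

k_BT = 0.08617 × 938 K = 80.827 meV.
Eᵢ/kT = 0, 1.6579, 2.0661.
Z = Σ e^(−Eᵢ/kT) = e^(−0) + e^(−1.6579) + e^(−2.0661) = 1.0000 + 0.19054 + 0.12668 = 1.3172.
⟨E⟩ = Σ EᵢPᵢ = 35.445 meV.
S/k_B = ln Z + ⟨E⟩/kT = ln(1.3172) + 35.445/80.827 = 0.27551 + 0.43853 = 0.714.

0.714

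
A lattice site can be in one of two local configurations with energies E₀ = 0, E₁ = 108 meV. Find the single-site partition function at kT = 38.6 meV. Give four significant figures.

Eᵢ/kT = 0, 2.79793.
Z = Σ e^(−Eᵢ/kT) = e^(−0) + e^(−2.79793) = 1.00000 + 0.0609361 = 1.06094.

Z = 1.061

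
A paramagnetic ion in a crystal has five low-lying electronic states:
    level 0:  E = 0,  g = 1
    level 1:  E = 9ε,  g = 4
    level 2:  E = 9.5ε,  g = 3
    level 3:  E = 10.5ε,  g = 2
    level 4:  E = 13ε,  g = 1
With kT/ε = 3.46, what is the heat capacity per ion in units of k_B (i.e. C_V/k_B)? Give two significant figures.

1.8

Eᵢ/kT = 0, 2.601, 2.746, 3.035, 3.757.
Z = Σ gᵢe^(−Eᵢ/kT) = 1·e^(−0) + 4·e^(−2.601) + 3·e^(−2.746) + 2·e^(−3.035) + 1·e^(−3.757) = 1.000 + 0.2968 + 0.1926 + 0.09615 + 0.02335 = 1.609.
⟨E⟩ = 3.613 ε, ⟨E²⟩ = 34.79 ε².
C_V/k_B = (⟨E²⟩ − ⟨E⟩²)/(kT)² = (34.79 − 13.05)/11.97 = 1.8.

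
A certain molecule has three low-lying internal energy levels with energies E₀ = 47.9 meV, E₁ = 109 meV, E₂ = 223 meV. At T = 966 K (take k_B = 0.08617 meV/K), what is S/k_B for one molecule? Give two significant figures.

0.85

k_BT = 0.08617 × 966 K = 83.24 meV.
Eᵢ/kT = 0.5754, 1.309, 2.679.
Z = Σ e^(−Eᵢ/kT) = e^(−0.5754) + e^(−1.309) + e^(−2.679) = 0.5625 + 0.2701 + 0.06863 = 0.9012.
⟨E⟩ = Σ EᵢPᵢ = 79.55 meV.
S/k_B = ln Z + ⟨E⟩/kT = ln(0.9012) + 79.55/83.24 = -0.1040 + 0.9557 = 0.85.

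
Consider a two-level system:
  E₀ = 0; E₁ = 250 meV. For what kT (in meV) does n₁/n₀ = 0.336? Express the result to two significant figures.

230 meV

n₁/n₀ = exp[−(E₁−E₀)/kT] = 0.336.
⇒ (E₁−E₀)/kT = ln(1/0.336) = ln(2.976) = 1.091.
kT = 250 meV / 1.091 = 230 meV.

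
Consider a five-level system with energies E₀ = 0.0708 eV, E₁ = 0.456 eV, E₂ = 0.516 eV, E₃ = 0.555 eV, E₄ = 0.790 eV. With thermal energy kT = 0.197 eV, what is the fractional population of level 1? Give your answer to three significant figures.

0.104

Eᵢ/kT = 0.35939, 2.3147, 2.6193, 2.8173, 4.0102.
Z = Σ e^(−Eᵢ/kT) = e^(−0.35939) + e^(−2.3147) + e^(−2.6193) + e^(−2.8173) + e^(−4.0102) = 0.69810 + 0.098796 + 0.072854 + 0.059767 + 0.018130 = 0.94765.
P₁ = e^(−E₁/kT) / Z = 0.098796/0.94765 = 0.104.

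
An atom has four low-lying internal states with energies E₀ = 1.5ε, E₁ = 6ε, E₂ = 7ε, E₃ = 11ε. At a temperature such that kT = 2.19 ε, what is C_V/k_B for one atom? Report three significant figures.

0.879

Eᵢ/kT = 0.68493, 2.7397, 3.1963, 5.0228.
Z = Σ e^(−Eᵢ/kT) = e^(−0.68493) + e^(−2.7397) + e^(−3.1963) + e^(−5.0228) = 0.50413 + 0.064590 + 0.040913 + 0.0065861 = 0.61622.
⟨E⟩ = 2.4384 ε, ⟨E²⟩ = 10.161 ε².
C_V/k_B = (⟨E²⟩ − ⟨E⟩²)/(kT)² = (10.161 − 5.9458)/4.7961 = 0.879.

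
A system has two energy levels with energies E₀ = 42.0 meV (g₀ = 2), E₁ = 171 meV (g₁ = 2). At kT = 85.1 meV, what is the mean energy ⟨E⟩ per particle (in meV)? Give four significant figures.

Eᵢ/kT = 0.493537, 2.00940.
Z = Σ gᵢe^(−Eᵢ/kT) = 2·e^(−0.493537) + 2·e^(−2.00940) = 1.22093 + 0.268138 = 1.48907.
⟨E⟩ = Σ Eᵢ gᵢe^(−Eᵢ/kT) / Z = (42.0·1.22093 + 171·0.268138) / 1.48907 = 65.23 meV.

65.23 meV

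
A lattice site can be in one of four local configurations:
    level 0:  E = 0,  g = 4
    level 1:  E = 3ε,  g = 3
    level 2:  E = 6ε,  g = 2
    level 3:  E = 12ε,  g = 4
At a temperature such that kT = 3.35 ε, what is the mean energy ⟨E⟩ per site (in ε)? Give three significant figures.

1.24 ε

Eᵢ/kT = 0, 0.89552, 1.7910, 3.5821.
Z = Σ gᵢe^(−Eᵢ/kT) = 4·e^(−0) + 3·e^(−0.89552) + 2·e^(−1.7910) + 4·e^(−3.5821) = 4.0000 + 1.2252 + 0.33359 + 0.11127 = 5.6701.
⟨E⟩ = Σ Eᵢ gᵢe^(−Eᵢ/kT) / Z = (0·4.0000 + 3·1.2252 + 6·0.33359 + 12·0.11127) / 5.6701 = 1.24 ε.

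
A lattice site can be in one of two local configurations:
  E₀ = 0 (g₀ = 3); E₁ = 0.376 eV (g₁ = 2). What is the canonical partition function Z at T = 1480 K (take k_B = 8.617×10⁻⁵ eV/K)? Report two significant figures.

Z = 3.1

k_BT = 8.617×10⁻⁵ × 1480 K = 0.1275 eV.
Eᵢ/kT = 0, 2.949.
Z = Σ gᵢe^(−Eᵢ/kT) = 3·e^(−0) + 2·e^(−2.949) = 3.000 + 0.1048 = 3.105.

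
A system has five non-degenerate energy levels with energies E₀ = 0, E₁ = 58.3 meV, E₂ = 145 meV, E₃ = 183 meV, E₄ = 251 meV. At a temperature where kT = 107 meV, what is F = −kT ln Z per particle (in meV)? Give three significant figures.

-80.1 meV

Eᵢ/kT = 0, 0.54486, 1.3551, 1.7103, 2.3458.
Z = Σ e^(−Eᵢ/kT) = e^(−0) + e^(−0.54486) + e^(−1.3551) + e^(−1.7103) + e^(−2.3458) = 1.0000 + 0.57992 + 0.25792 + 0.18081 + 0.095771 = 2.1144.
F = −kT ln Z = −107 × ln(2.1144) = −107 × 0.74877 = -80.1 meV.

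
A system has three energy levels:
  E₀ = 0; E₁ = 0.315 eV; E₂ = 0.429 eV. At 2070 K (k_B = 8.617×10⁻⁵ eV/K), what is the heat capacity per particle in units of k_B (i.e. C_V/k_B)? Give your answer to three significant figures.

0.667

k_BT = 8.617×10⁻⁵ × 2070 K = 0.17837 eV.
Eᵢ/kT = 0, 1.7660, 2.4051.
Z = Σ e^(−Eᵢ/kT) = e^(−0) + e^(−1.7660) + e^(−2.4051) = 1.0000 + 0.17102 + 0.090256 = 1.2613.
⟨E⟩ = 0.073409 eV, ⟨E²⟩ = 0.026624 eV².
C_V/k_B = (⟨E²⟩ − ⟨E⟩²)/(kT)² = (0.026624 − 0.0053889)/0.031816 = 0.667.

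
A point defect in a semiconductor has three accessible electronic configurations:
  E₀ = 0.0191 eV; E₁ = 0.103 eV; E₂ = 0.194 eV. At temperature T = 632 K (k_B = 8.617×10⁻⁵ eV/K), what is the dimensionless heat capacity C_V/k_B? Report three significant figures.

0.602

k_BT = 8.617×10⁻⁵ × 632 K = 0.054459 eV.
Eᵢ/kT = 0.35072, 1.8913, 3.5623.
Z = Σ e^(−Eᵢ/kT) = e^(−0.35072) + e^(−1.8913) + e^(−3.5623) = 0.70418 + 0.15088 + 0.028373 = 0.88343.
⟨E⟩ = 0.039046 eV, ⟨E²⟩ = 0.0033114 eV².
C_V/k_B = (⟨E²⟩ − ⟨E⟩²)/(kT)² = (0.0033114 − 0.0015246)/0.0029658 = 0.602.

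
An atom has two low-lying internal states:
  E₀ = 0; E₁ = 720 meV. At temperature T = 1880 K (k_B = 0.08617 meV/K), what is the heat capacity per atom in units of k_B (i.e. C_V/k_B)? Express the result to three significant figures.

k_BT = 0.08617 × 1880 K = 162.00 meV.
Eᵢ/kT = 0, 4.4444.
Z = Σ e^(−Eᵢ/kT) = e^(−0) + e^(−4.4444) = 1.0000 + 0.011744 = 1.0117.
⟨E⟩ = 8.3579 meV, ⟨E²⟩ = 6017.7 meV².
C_V/k_B = (⟨E²⟩ − ⟨E⟩²)/(kT)² = (6017.7 − 69.854)/26244 = 0.227.

0.227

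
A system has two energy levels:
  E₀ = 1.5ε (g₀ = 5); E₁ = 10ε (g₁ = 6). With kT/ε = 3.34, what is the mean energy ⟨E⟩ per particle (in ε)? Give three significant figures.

Eᵢ/kT = 0.44910, 2.9940.
Z = Σ gᵢe^(−Eᵢ/kT) = 5·e^(−0.44910) + 6·e^(−2.9940) = 3.1910 + 0.30052 = 3.4915.
⟨E⟩ = Σ Eᵢ gᵢe^(−Eᵢ/kT) / Z = (1.5·3.1910 + 10·0.30052) / 3.4915 = 2.23 ε.

2.23 ε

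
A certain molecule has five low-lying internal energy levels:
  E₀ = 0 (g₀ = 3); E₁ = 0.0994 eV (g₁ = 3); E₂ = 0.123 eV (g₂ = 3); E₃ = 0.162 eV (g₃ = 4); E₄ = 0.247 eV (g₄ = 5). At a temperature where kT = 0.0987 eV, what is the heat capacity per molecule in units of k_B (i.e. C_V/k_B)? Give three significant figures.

Eᵢ/kT = 0, 1.0071, 1.2462, 1.6413, 2.5025.
Z = Σ gᵢe^(−Eᵢ/kT) = 3·e^(−0) + 3·e^(−1.0071) + 3·e^(−1.2462) + 4·e^(−1.6413) + 5·e^(−2.5025) = 3.0000 + 1.0958 + 0.86279 + 0.77491 + 0.40940 = 6.1429.
⟨E⟩ = 0.071905 eV, ⟨E²⟩ = 0.011264 eV².
C_V/k_B = (⟨E²⟩ − ⟨E⟩²)/(kT)² = (0.011264 − 0.0051703)/0.0097417 = 0.626.

0.626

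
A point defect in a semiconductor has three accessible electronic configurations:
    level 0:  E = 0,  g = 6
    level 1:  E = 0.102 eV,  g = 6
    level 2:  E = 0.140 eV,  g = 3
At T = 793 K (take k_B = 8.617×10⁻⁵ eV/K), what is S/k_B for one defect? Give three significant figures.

2.41

k_BT = 8.617×10⁻⁵ × 793 K = 0.068333 eV.
Eᵢ/kT = 0, 1.4927, 2.0488.
Z = Σ gᵢe^(−Eᵢ/kT) = 6·e^(−0) + 6·e^(−1.4927) + 3·e^(−2.0488) = 6.0000 + 1.3486 + 0.38667 = 7.7353.
⟨E⟩ = Σ EᵢPᵢ = 0.024781 eV.
S/k_B = ln Z + ⟨E⟩/kT = ln(7.7353) + 0.024781/0.068333 = 2.0458 + 0.36265 = 2.41.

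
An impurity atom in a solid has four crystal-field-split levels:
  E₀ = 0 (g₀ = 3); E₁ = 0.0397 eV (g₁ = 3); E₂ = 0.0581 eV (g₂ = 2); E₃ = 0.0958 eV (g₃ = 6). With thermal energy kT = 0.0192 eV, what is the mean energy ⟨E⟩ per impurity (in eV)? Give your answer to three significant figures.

Eᵢ/kT = 0, 2.0677, 3.0260, 4.9896.
Z = Σ gᵢe^(−Eᵢ/kT) = 3·e^(−0) + 3·e^(−2.0677) + 2·e^(−3.0260) + 6·e^(−4.9896) = 3.0000 + 0.37943 + 0.097019 + 0.040850 = 3.5173.
⟨E⟩ = Σ Eᵢ gᵢe^(−Eᵢ/kT) / Z = (0·3.0000 + 0.0397·0.37943 + 0.0581·0.097019 + 0.0958·0.040850) / 3.5173 = 0.00700 eV.

0.00700 eV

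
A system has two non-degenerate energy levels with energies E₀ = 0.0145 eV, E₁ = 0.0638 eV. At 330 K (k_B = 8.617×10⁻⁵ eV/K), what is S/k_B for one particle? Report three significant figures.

0.423

k_BT = 8.617×10⁻⁵ × 330 K = 0.028436 eV.
Eᵢ/kT = 0.50992, 2.2436.
Z = Σ e^(−Eᵢ/kT) = e^(−0.50992) + e^(−2.2436) = 0.60054 + 0.10608 = 0.70662.
⟨E⟩ = Σ EᵢPᵢ = 0.021901 eV.
S/k_B = ln Z + ⟨E⟩/kT = ln(0.70662) + 0.021901/0.028436 = -0.34726 + 0.77019 = 0.423.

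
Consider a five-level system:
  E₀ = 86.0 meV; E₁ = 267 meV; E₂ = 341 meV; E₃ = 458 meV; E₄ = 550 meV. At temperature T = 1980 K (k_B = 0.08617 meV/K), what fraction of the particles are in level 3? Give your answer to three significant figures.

0.0646

k_BT = 0.08617 × 1980 K = 170.62 meV.
Eᵢ/kT = 0.50404, 1.5649, 1.9986, 2.6843, 3.2235.
Z = Σ e^(−Eᵢ/kT) = e^(−0.50404) + e^(−1.5649) + e^(−1.9986) + e^(−2.6843) + e^(−3.2235) = 0.60409 + 0.20911 + 0.13552 + 0.068269 + 0.039815 = 1.0568.
P₃ = e^(−E₃/kT) / Z = 0.068269/1.0568 = 0.0646.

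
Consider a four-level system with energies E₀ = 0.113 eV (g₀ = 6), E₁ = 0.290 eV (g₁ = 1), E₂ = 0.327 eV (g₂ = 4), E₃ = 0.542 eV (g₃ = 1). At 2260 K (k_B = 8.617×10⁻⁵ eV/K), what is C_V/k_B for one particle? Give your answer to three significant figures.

0.246

k_BT = 8.617×10⁻⁵ × 2260 K = 0.19474 eV.
Eᵢ/kT = 0.58026, 1.4892, 1.6792, 2.7832.
Z = Σ gᵢe^(−Eᵢ/kT) = 6·e^(−0.58026) + 1·e^(−1.4892) + 4·e^(−1.6792) + 1·e^(−2.7832) = 3.3585 + 0.22555 + 0.74609 + 0.061840 = 4.3920.
⟨E⟩ = 0.16448 eV, ⟨E²⟩ = 0.036384 eV².
C_V/k_B = (⟨E²⟩ − ⟨E⟩²)/(kT)² = (0.036384 − 0.027054)/0.037924 = 0.246.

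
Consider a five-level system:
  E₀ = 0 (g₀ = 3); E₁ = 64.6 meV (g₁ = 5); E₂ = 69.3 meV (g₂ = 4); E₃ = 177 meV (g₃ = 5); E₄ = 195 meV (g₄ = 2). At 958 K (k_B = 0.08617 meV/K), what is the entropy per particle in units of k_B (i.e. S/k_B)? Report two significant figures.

2.7

k_BT = 0.08617 × 958 K = 82.55 meV.
Eᵢ/kT = 0, 0.7826, 0.8395, 2.144, 2.362.
Z = Σ gᵢe^(−Eᵢ/kT) = 3·e^(−0) + 5·e^(−0.7826) + 4·e^(−0.8395) + 5·e^(−2.144) + 2·e^(−2.362) = 3.000 + 2.286 + 1.728 + 0.5859 + 0.1885 = 7.788.
⟨E⟩ = Σ EᵢPᵢ = 52.37 meV.
S/k_B = ln Z + ⟨E⟩/kT = ln(7.788) + 52.37/82.55 = 2.053 + 0.6344 = 2.7.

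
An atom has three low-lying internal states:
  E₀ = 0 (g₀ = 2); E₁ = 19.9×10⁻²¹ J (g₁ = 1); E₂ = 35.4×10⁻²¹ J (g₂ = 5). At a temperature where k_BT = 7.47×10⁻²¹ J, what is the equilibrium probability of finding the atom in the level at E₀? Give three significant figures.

0.946

Eᵢ/kT = 0, 2.6640, 4.7390.
Z = Σ gᵢe^(−Eᵢ/kT) = 2·e^(−0) + 1·e^(−2.6640) + 5·e^(−4.7390) = 2.0000 + 0.069669 + 0.043737 = 2.1134.
P₀ = g₀ e^(−E₀/kT) / Z = 2.0000/2.1134 = 0.946.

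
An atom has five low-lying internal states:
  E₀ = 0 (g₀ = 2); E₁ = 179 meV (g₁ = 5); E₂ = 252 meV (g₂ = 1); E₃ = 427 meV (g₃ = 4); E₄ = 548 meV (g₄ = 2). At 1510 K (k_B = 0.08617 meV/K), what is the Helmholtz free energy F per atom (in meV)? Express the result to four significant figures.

k_BT = 0.08617 × 1510 K = 130.117 meV.
Eᵢ/kT = 0, 1.37568, 1.93672, 3.28166, 4.21159.
Z = Σ gᵢe^(−Eᵢ/kT) = 2·e^(−0) + 5·e^(−1.37568) + 1·e^(−1.93672) + 4·e^(−3.28166) + 2·e^(−4.21159) = 2.00000 + 1.26334 + 0.144176 + 0.150263 + 0.0296456 = 3.58742.
F = −kT ln Z = −130.117 × ln(3.58742) = −130.117 × 1.27743 = -166.2 meV.

-166.2 meV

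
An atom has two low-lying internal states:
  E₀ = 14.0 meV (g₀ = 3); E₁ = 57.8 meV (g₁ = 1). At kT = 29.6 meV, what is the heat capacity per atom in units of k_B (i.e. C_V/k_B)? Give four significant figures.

Eᵢ/kT = 0.472973, 1.95270.
Z = Σ gᵢe^(−Eᵢ/kT) = 3·e^(−0.472973) + 1·e^(−1.95270) = 1.86944 + 0.141890 = 2.01133.
⟨E⟩ = 17.0899 meV, ⟨E²⟩ = 417.854 meV².
C_V/k_B = (⟨E²⟩ − ⟨E⟩²)/(kT)² = (417.854 − 292.065)/876.160 = 0.1436.

0.1436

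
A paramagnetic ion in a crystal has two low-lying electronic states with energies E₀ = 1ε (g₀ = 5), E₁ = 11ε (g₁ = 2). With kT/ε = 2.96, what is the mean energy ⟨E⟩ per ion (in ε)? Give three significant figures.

Eᵢ/kT = 0.33784, 3.7162.
Z = Σ gᵢe^(−Eᵢ/kT) = 5·e^(−0.33784) + 2·e^(−3.7162) = 3.5665 + 0.048652 = 3.6152.
⟨E⟩ = Σ Eᵢ gᵢe^(−Eᵢ/kT) / Z = (1·3.5665 + 11·0.048652) / 3.6152 = 1.13 ε.

1.13 ε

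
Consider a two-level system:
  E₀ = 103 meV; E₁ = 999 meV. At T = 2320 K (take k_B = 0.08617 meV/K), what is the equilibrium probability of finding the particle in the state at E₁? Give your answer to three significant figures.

k_BT = 0.08617 × 2320 K = 199.91 meV.
Eᵢ/kT = 0.51523, 4.9972.
Z = Σ e^(−Eᵢ/kT) = e^(−0.51523) + e^(−4.9972) = 0.59736 + 0.0067568 = 0.60412.
P₁ = e^(−E₁/kT) / Z = 0.0067568/0.60412 = 0.0112.

0.0112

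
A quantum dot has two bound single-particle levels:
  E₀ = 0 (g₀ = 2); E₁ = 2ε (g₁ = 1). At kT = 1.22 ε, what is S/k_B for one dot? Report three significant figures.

Eᵢ/kT = 0, 1.6393.
Z = Σ gᵢe^(−Eᵢ/kT) = 2·e^(−0) + 1·e^(−1.6393) = 2.0000 + 0.19412 = 2.1941.
⟨E⟩ = Σ EᵢPᵢ = 0.17695 ε.
S/k_B = ln Z + ⟨E⟩/kT = ln(2.1941) + 0.17695/1.22 = 0.78577 + 0.14504 = 0.931.

0.931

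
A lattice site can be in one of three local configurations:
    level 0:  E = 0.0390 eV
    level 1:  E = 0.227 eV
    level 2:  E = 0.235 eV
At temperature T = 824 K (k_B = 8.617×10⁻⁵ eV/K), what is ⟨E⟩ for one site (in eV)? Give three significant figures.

k_BT = 8.617×10⁻⁵ × 824 K = 0.071004 eV.
Eᵢ/kT = 0.54926, 3.1970, 3.3097.
Z = Σ e^(−Eᵢ/kT) = e^(−0.54926) + e^(−3.1970) + e^(−3.3097) = 0.57738 + 0.040885 + 0.036527 = 0.65479.
⟨E⟩ = Σ Eᵢ e^(−Eᵢ/kT) / Z = (0.0390·0.57738 + 0.227·0.040885 + 0.235·0.036527) / 0.65479 = 0.0617 eV.

0.0617 eV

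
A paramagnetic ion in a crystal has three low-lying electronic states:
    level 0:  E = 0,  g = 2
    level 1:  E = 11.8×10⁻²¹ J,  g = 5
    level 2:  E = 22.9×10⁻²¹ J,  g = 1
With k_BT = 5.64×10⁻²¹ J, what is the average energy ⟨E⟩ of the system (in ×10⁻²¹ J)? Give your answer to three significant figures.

Eᵢ/kT = 0, 2.0922, 4.0603.
Z = Σ gᵢe^(−Eᵢ/kT) = 2·e^(−0) + 5·e^(−2.0922) + 1·e^(−4.0603) = 2.0000 + 0.61708 + 0.017244 = 2.6343.
⟨E⟩ = Σ Eᵢ gᵢe^(−Eᵢ/kT) / Z = (0·2.0000 + 11.8·0.61708 + 22.9·0.017244) / 2.6343 = 2.91 ×10⁻²¹ J.

2.91 ×10⁻²¹ J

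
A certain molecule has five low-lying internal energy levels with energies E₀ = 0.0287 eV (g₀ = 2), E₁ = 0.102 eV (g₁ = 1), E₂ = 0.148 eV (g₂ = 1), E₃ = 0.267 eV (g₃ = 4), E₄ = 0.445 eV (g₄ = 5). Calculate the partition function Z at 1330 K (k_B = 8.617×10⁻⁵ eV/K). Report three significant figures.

k_BT = 8.617×10⁻⁵ × 1330 K = 0.11461 eV.
Eᵢ/kT = 0.25041, 0.88997, 1.2913, 2.3296, 3.8827.
Z = Σ gᵢe^(−Eᵢ/kT) = 2·e^(−0.25041) + 1·e^(−0.88997) + 1·e^(−1.2913) + 4·e^(−2.3296) + 5·e^(−3.8827) = 1.5570 + 0.41067 + 0.27491 + 0.38934 + 0.10298 = 2.7349.

Z = 2.73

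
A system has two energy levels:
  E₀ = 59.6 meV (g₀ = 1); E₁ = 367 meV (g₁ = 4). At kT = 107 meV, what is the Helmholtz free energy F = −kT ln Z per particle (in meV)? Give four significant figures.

37.79 meV

Eᵢ/kT = 0.557009, 3.42991.
Z = Σ gᵢe^(−Eᵢ/kT) = 1·e^(−0.557009) + 4·e^(−3.42991) = 0.572920 + 0.129559 = 0.702479.
F = −kT ln Z = −107 × ln(0.702479) = −107 × -0.353140 = 37.79 meV.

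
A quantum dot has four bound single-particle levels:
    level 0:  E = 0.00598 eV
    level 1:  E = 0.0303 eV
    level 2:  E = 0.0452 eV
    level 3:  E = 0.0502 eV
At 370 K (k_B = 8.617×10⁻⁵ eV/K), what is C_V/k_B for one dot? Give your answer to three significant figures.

0.315

k_BT = 8.617×10⁻⁵ × 370 K = 0.031883 eV.
Eᵢ/kT = 0.18756, 0.95035, 1.4177, 1.5745.
Z = Σ e^(−Eᵢ/kT) = e^(−0.18756) + e^(−0.95035) + e^(−1.4177) + e^(−1.5745) = 0.82898 + 0.38661 + 0.24227 + 0.20711 = 1.6650.
⟨E⟩ = 0.022834 eV, ⟨E²⟩ = 0.00084173 eV².
C_V/k_B = (⟨E²⟩ − ⟨E⟩²)/(kT)² = (0.00084173 − 0.00052139)/0.0010165 = 0.315.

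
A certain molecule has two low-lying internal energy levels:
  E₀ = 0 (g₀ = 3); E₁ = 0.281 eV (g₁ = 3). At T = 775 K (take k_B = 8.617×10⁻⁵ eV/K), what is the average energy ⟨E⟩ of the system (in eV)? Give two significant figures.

k_BT = 8.617×10⁻⁵ × 775 K = 0.06678 eV.
Eᵢ/kT = 0, 4.208.
Z = Σ gᵢe^(−Eᵢ/kT) = 3·e^(−0) + 3·e^(−4.208) = 3.000 + 0.04463 = 3.045.
⟨E⟩ = Σ Eᵢ gᵢe^(−Eᵢ/kT) / Z = (0·3.000 + 0.281·0.04463) / 3.045 = 0.0041 eV.

0.0041 eV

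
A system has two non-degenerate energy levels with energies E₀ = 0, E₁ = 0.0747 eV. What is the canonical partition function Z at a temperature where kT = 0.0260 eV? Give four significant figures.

Eᵢ/kT = 0, 2.87308.
Z = Σ e^(−Eᵢ/kT) = e^(−0) + e^(−2.87308) = 1.00000 + 0.0565246 = 1.05652.

Z = 1.057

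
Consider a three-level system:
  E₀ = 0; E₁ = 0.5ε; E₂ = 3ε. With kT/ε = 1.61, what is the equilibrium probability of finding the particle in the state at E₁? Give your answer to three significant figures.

0.388

Eᵢ/kT = 0, 0.31056, 1.8634.
Z = Σ e^(−Eᵢ/kT) = e^(−0) + e^(−0.31056) + e^(−1.8634) = 1.0000 + 0.73304 + 0.15514 = 1.8882.
P₁ = e^(−E₁/kT) / Z = 0.73304/1.8882 = 0.388.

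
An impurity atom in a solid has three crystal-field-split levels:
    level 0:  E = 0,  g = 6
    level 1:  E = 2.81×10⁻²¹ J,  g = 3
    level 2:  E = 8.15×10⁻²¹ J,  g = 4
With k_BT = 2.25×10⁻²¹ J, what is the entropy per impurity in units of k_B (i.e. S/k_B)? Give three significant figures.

2.15

Eᵢ/kT = 0, 1.2489, 3.6222.
Z = Σ gᵢe^(−Eᵢ/kT) = 6·e^(−0) + 3·e^(−1.2489) + 4·e^(−3.6222) = 6.0000 + 0.86046 + 0.10690 = 6.9674.
⟨E⟩ = Σ EᵢPᵢ = 0.47207 ×10⁻²¹ J.
S/k_B = ln Z + ⟨E⟩/kT = ln(6.9674) + 0.47207/2.25 = 1.9412 + 0.20981 = 2.15.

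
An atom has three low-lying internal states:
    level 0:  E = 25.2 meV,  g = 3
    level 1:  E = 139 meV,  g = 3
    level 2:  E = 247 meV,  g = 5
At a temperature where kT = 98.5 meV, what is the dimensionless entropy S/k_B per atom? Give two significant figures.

2.0

Eᵢ/kT = 0.2558, 1.411, 2.508.
Z = Σ gᵢe^(−Eᵢ/kT) = 3·e^(−0.2558) + 3·e^(−1.411) + 5·e^(−2.508) = 2.323 + 0.7317 + 0.4072 = 3.462.
⟨E⟩ = Σ EᵢPᵢ = 75.34 meV.
S/k_B = ln Z + ⟨E⟩/kT = ln(3.462) + 75.34/98.5 = 1.242 + 0.7649 = 2.0.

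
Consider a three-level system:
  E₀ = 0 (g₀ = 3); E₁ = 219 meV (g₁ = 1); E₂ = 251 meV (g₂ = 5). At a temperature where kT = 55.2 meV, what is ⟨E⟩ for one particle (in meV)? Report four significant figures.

5.679 meV

Eᵢ/kT = 0, 3.96739, 4.54710.
Z = Σ gᵢe^(−Eᵢ/kT) = 3·e^(−0) + 1·e^(−3.96739) + 5·e^(−4.54710) = 3.00000 + 0.0189228 + 0.0529895 = 3.07191.
⟨E⟩ = Σ Eᵢ gᵢe^(−Eᵢ/kT) / Z = (0·3.00000 + 219·0.0189228 + 251·0.0529895) / 3.07191 = 5.679 meV.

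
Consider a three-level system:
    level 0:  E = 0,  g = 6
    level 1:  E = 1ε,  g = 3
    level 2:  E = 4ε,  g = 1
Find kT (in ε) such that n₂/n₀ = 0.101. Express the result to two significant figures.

8.0 ε

n₂/n₀ = (g₂/g₀) exp[−(E₂−E₀)/kT] = 0.101.
⇒ (E₂−E₀)/kT = ln((1/6)/0.101) = ln(1.650) = 0.5008.
kT = 4ε / 0.5008 = 8.0 ε.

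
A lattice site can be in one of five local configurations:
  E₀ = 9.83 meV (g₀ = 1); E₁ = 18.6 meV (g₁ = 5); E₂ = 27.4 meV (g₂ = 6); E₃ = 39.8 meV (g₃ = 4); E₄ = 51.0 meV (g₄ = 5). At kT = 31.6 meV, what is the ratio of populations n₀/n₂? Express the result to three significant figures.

0.291

n₀/n₂ = (g₀/g₂) exp[−(E₀−E₂)/kT] = (1/6) × exp(−(-17.57 meV)/(31.6 meV)) = (1/6) × exp(0.55601) = 0.291.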